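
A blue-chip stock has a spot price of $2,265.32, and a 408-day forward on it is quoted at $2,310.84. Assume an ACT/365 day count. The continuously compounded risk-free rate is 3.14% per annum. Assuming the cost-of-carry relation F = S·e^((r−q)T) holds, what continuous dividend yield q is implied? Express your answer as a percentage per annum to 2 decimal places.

1.36%

From F = S·e^((r−q)T): (r − q) = ln(F/S)/T
ln(2310.84/2265.32) = ln(1.020094) = 0.019895
(r − q) = 0.019895 / (408/365) = 0.017798
q = r − ln(F/S)/T = 0.0314 − 0.017798 = 0.013602
q = 1.36%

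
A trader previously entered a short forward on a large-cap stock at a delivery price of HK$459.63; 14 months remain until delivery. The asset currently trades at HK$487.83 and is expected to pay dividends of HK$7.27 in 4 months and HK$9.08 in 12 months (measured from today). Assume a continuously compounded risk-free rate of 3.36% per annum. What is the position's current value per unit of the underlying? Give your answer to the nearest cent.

PV(remaining dividends) I = 7.27·e^(−0.0336·4/12) + 9.08·e^(−0.0336·12/12) = 15.9690
Current forward F = (S − I)·e^(rT) = (487.83 − 15.9690)·e^(0.0336·14/12) = 471.8610 × 1.039978 = 490.7251
Value (long) = (F − K)·e^(−rT) = (490.7251 − 459.63) × 0.961558 = 29.8997
Short position value = −(long value) = -HK$29.90

-HK$29.90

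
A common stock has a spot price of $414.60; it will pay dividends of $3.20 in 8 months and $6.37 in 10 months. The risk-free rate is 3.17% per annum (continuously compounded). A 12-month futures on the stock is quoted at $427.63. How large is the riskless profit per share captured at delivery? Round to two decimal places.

$9.31 per share

PV(dividends) I = 3.20·e^(−0.0317·8/12) + 6.37·e^(−0.0317·10/12) = 9.3370
Fair futures F* = (S − I)·e^(rT) = (414.60 − 9.3370)·e^0.031700 = 405.2630 × 1.032208 = 418.3157
Market $427.63 > fair 418.3157: forward overpriced → cash-and-carry (borrow at r, buy the stock and collect the dividends, short the forward).
Profit at T = |F_mkt − F*| = |427.63 − 418.3157| = $9.31 per share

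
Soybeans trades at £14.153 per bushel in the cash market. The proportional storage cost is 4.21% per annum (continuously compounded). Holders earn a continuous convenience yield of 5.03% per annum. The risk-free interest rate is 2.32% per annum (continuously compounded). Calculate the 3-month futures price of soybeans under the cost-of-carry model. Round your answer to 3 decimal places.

Net carry = r + u − y = 0.0232 + 0.0421 − 0.0503 = 0.0150
F = S·e^((r+u−y)T) = 14.153 · e^(0.0150 × 3/12) = 14.153 · e^0.003750
= 14.153 × 1.003757 = £14.206 per bushel

£14.206 per bushel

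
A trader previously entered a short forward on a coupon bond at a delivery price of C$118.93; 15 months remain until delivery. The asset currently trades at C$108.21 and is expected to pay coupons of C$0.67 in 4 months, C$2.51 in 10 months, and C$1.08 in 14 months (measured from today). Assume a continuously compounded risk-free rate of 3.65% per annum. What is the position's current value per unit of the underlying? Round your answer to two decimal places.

PV(remaining coupons) I = 0.67·e^(−0.0365·4/12) + 2.51·e^(−0.0365·10/12) + 1.08·e^(−0.0365·14/12) = 4.1317
Current forward F = (S − I)·e^(rT) = (108.21 − 4.1317)·e^(0.0365·15/12) = 104.0783 × 1.046682 = 108.9369
Value (long) = (F − K)·e^(−rT) = (108.9369 − 118.93) × 0.955400 = -9.5474
Short position value = −(long value) = C$9.55

C$9.55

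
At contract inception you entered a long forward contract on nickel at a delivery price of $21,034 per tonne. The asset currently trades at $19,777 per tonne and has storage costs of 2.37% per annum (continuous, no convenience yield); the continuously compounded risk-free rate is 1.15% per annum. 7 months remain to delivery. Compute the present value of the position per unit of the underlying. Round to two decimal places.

Current fair forward for the remaining 7 months: F = S·e^((r + u)·T), (r + u) = 0.0115 + 0.0237 = 0.0352
F = 19777 · e^(0.0352 × 7/12) = 19777 × 1.02074559 = 20187.2855
Value of long forward = (F − K)·e^(−rT) = (20187.2855 − 21034) · e^(−0.0115·7/12)
= -846.7145 × 0.99331412 = -841.05

-$841.05 per tonne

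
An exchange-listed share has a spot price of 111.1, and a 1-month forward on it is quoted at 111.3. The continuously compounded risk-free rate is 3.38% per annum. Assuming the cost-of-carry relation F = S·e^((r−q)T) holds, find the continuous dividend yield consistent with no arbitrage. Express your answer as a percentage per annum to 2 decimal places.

From F = S·e^((r−q)T): (r − q) = ln(F/S)/T
ln(111.3/111.1) = ln(1.001800) = 0.001798
(r − q) = 0.001798 / (1/12) = 0.021576
q = r − ln(F/S)/T = 0.0338 − 0.021576 = 0.012224
q = 1.22%

1.22%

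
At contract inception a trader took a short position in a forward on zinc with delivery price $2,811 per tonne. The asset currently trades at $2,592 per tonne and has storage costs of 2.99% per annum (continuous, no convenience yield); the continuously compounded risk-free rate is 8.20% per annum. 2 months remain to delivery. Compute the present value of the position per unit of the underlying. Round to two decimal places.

Current fair forward for the remaining 2 months: F = S·e^((r + u)·T), (r + u) = 0.0820 + 0.0299 = 0.1119
F = 2592 · e^(0.1119 × 2/12) = 2592 × 1.01882500 = 2640.7944
Value of long forward = (F − K)·e^(−rT) = (2640.7944 − 2811) · e^(−0.0820·2/12)
= -170.2056 × 0.98642630 = -167.90
Short position value = −(long value) = $167.90

$167.90 per tonne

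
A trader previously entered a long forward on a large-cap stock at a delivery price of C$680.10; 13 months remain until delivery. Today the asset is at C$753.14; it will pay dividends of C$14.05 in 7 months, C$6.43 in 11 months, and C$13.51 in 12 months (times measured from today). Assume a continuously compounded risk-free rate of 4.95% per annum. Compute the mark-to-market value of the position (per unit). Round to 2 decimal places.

PV(remaining dividends) I = 14.05·e^(−0.0495·7/12) + 6.43·e^(−0.0495·11/12) + 13.51·e^(−0.0495·12/12) = 32.6524
Current forward F = (S − I)·e^(rT) = (753.14 − 32.6524)·e^(0.0495·13/12) = 720.4876 × 1.055089 = 760.1785
Value (long) = (F − K)·e^(−rT) = (760.1785 − 680.10) × 0.947787 = 75.8974
Value = C$75.90

C$75.90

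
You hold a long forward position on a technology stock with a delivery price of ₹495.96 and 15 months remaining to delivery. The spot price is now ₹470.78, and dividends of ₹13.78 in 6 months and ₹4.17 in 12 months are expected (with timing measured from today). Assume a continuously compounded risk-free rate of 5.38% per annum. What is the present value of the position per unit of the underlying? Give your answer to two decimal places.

PV(remaining dividends) I = 13.78·e^(−0.0538·6/12) + 4.17·e^(−0.0538·12/12) = 17.3658
Current forward F = (S − I)·e^(rT) = (470.78 − 17.3658)·e^(0.0538·15/12) = 453.4142 × 1.069563 = 484.9551
Value (long) = (F − K)·e^(−rT) = (484.9551 − 495.96) × 0.934961 = -10.2892
Value = -₹10.29

-₹10.29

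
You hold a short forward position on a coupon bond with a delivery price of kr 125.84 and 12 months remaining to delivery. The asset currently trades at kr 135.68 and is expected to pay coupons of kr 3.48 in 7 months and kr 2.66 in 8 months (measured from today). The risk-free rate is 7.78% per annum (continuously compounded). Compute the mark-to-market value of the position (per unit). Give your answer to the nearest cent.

-kr 13.41

PV(remaining coupons) I = 3.48·e^(−0.0778·7/12) + 2.66·e^(−0.0778·8/12) = 5.8511
Current forward F = (S − I)·e^(rT) = (135.68 − 5.8511)·e^(0.0778·12/12) = 129.8289 × 1.080906 = 140.3328
Value (long) = (F − K)·e^(−rT) = (140.3328 − 125.84) × 0.925149 = 13.4080
Short position value = −(long value) = -kr 13.41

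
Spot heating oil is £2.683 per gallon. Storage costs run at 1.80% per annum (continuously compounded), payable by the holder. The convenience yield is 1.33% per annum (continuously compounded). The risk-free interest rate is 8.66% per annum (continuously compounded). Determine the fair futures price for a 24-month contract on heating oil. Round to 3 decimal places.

£3.220 per gallon

Net carry = r + u − y = 0.0866 + 0.0180 − 0.0133 = 0.0913
F = S·e^((r+u−y)T) = 2.683 · e^(0.0913 × 24/12) = 2.683 · e^0.182600
= 2.683 × 1.200334 = £3.220 per gallon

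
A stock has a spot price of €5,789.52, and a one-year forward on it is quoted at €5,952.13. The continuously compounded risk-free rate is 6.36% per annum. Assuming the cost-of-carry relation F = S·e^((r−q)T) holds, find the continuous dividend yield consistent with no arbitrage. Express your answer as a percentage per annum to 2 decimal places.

3.59%

From F = S·e^((r−q)T): (r − q) = ln(F/S)/T
ln(5952.13/5789.52) = ln(1.028087) = 0.027700
(r − q) = 0.027700 / (12/12) = 0.027700
q = r − ln(F/S)/T = 0.0636 − 0.027700 = 0.035900
q = 3.59%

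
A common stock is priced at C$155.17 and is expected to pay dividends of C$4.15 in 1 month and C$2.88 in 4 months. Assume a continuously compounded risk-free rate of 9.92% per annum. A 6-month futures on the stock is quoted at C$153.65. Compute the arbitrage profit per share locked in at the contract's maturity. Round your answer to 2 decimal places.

PV(dividends) I = 4.15·e^(−0.0992·1/12) + 2.88·e^(−0.0992·4/12) = 6.9022
Fair futures F* = (S − I)·e^(rT) = (155.17 − 6.9022)·e^0.049600 = 148.2678 × 1.050851 = 155.8074
Market C$153.65 < fair 155.8074: forward underpriced → reverse cash-and-carry (short the stock, invest proceeds at r, pay the dividends, go long the forward).
Profit at T = |F_mkt − F*| = |153.65 − 155.8074| = C$2.16 per share

C$2.16 per share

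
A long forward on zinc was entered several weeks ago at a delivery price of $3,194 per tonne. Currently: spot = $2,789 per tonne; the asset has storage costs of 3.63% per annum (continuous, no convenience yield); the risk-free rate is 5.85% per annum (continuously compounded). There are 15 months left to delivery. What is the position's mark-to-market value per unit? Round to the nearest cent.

-$50.31 per tonne

Current fair forward for the remaining 15 months: F = S·e^((r + u)·T), (r + u) = 0.0585 + 0.0363 = 0.0948
F = 2789 · e^(0.0948 × 15/12) = 2789 × 1.12580687 = 3139.8754
Value of long forward = (F − K)·e^(−rT) = (3139.8754 − 3194) · e^(−0.0585·15/12)
= -54.1246 × 0.92948464 = -50.31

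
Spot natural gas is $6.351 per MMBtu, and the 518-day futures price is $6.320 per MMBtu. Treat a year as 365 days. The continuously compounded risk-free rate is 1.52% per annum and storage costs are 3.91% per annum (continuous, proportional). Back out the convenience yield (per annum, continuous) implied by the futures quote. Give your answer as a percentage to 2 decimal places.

F = S·e^((r+u−y)T) ⇒ (r+u−y) = ln(F/S)/T
ln(6.320/6.351) = -0.004893; /T ⇒ -0.003448
y = r + u − ln(F/S)/T = 0.0152 + 0.0391 + 0.003448 = 0.057748
y = 5.77%

5.77%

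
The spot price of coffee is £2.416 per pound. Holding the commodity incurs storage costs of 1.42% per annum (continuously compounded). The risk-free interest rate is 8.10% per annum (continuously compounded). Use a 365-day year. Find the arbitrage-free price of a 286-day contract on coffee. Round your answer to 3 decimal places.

£2.603 per pound

Net carry = r + u − y = 0.0810 + 0.0142 − 0.0000 = 0.0952
F = S·e^((r+u−y)T) = 2.416 · e^(0.0952 × 286/365) = 2.416 · e^0.074595
= 2.416 × 1.077448 = £2.603 per pound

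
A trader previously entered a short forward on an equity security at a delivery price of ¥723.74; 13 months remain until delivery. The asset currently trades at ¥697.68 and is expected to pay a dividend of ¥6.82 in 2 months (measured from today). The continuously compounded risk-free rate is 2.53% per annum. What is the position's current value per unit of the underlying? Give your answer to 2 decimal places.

¥13.28

PV(remaining dividends) I = 6.82·e^(−0.0253·2/12) = 6.7913
Current forward F = (S − I)·e^(rT) = (697.68 − 6.7913)·e^(0.0253·13/12) = 690.8887 × 1.027787 = 710.0864
Value (long) = (F − K)·e^(−rT) = (710.0864 − 723.74) × 0.972964 = -13.2845
Short position value = −(long value) = ¥13.28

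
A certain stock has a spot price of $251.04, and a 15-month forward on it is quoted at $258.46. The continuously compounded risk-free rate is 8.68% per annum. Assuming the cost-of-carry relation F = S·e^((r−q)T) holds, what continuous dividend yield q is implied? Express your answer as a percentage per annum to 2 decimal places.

6.35%

From F = S·e^((r−q)T): (r − q) = ln(F/S)/T
ln(258.46/251.04) = ln(1.029557) = 0.029129
(r − q) = 0.029129 / (15/12) = 0.023303
q = r − ln(F/S)/T = 0.0868 − 0.023303 = 0.063497
q = 6.35%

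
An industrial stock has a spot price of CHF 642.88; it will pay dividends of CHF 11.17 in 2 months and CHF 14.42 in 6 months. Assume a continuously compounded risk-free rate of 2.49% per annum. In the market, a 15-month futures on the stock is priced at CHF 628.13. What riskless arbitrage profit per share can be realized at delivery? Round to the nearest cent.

PV(dividends) I = 11.17·e^(−0.0249·2/12) + 14.42·e^(−0.0249·6/12) = 25.3653
Fair futures F* = (S − I)·e^(rT) = (642.88 − 25.3653)·e^0.031125 = 617.5147 × 1.031614 = 637.0368
Market CHF 628.13 < fair 637.0368: forward underpriced → reverse cash-and-carry (short the stock, invest proceeds at r, pay the dividends, go long the forward).
Profit at T = |F_mkt − F*| = |628.13 − 637.0368| = CHF 8.91 per share

CHF 8.91 per share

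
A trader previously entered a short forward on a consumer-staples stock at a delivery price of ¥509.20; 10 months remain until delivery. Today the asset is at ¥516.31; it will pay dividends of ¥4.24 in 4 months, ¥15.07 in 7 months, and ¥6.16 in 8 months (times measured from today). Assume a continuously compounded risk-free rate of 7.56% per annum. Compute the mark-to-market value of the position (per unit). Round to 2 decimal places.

PV(remaining dividends) I = 4.24·e^(−0.0756·4/12) + 15.07·e^(−0.0756·7/12) + 6.16·e^(−0.0756·8/12) = 24.4116
Current forward F = (S − I)·e^(rT) = (516.31 − 24.4116)·e^(0.0756·10/12) = 491.8984 × 1.065027 = 523.8851
Value (long) = (F − K)·e^(−rT) = (523.8851 − 509.20) × 0.938943 = 13.7885
Short position value = −(long value) = -¥13.79

-¥13.79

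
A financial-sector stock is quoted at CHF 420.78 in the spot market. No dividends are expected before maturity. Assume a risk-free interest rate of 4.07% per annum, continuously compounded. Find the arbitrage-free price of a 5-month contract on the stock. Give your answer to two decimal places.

F = S·e^(rT) = 420.78 · e^(0.0407 × 5/12)
= 420.78 · e^0.016958 = 420.78 × 1.017103
F = CHF 427.98

CHF 427.98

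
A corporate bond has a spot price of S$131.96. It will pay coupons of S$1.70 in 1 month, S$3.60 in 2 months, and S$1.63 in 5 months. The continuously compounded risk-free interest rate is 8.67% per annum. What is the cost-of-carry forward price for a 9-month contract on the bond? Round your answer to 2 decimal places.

S$133.56

PV(coupons) I = 1.70·e^(−0.0867·1/12) + 3.60·e^(−0.0867·2/12) + 1.63·e^(−0.0867·5/12)
I = 1.6878 + 3.5484 + 1.5722 = 6.8084
F = (S − I)·e^(rT) = (131.96 − 6.8084) · e^(0.0867·9/12)
= 125.1516 · e^0.065025 = 125.1516 × 1.067186 = S$133.56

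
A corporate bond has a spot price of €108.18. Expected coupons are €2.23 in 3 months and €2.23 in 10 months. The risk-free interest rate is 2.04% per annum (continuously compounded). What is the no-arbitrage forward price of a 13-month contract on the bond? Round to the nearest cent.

PV(coupons) I = 2.23·e^(−0.0204·3/12) + 2.23·e^(−0.0204·10/12)
I = 2.2187 + 2.1924 = 4.4111
F = (S − I)·e^(rT) = (108.18 − 4.4111) · e^(0.0204·13/12)
= 103.7689 · e^0.022100 = 103.7689 × 1.022346 = €106.09

€106.09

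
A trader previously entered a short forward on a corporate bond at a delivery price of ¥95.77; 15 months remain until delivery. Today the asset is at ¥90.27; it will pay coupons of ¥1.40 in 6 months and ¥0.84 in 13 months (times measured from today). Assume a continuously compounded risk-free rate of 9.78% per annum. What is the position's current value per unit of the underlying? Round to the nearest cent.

PV(remaining coupons) I = 1.40·e^(−0.0978·6/12) + 0.84·e^(−0.0978·13/12) = 2.0887
Current forward F = (S − I)·e^(rT) = (90.27 − 2.0887)·e^(0.0978·15/12) = 88.1813 × 1.130037 = 99.6481
Value (long) = (F − K)·e^(−rT) = (99.6481 − 95.77) × 0.884927 = 3.4318
Short position value = −(long value) = -¥3.43

-¥3.43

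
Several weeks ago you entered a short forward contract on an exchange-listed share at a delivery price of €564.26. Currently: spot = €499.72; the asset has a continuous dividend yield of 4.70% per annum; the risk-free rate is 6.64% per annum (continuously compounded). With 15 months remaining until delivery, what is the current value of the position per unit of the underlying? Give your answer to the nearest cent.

€48.11

Current fair forward for the remaining 15 months: F = S·e^((r − q)·T), (r − q) = 0.0664 − 0.0470 = 0.0194
F = 499.72 · e^(0.0194 × 15/12) = 499.72 × 1.024546 = 511.9861
Value of long forward = (F − K)·e^(−rT) = (511.9861 − 564.26) · e^(−0.0664·15/12)
= -52.2739 × 0.920351 = -48.11
Short position value = −(long value) = €48.11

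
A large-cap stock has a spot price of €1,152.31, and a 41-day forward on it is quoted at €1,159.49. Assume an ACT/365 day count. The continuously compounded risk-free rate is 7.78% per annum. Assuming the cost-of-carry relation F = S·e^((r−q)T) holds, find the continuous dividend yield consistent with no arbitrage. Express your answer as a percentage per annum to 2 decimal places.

From F = S·e^((r−q)T): (r − q) = ln(F/S)/T
ln(1159.49/1152.31) = ln(1.006231) = 0.006212
(r − q) = 0.006212 / (41/365) = 0.055302
q = r − ln(F/S)/T = 0.0778 − 0.055302 = 0.022498
q = 2.25%

2.25%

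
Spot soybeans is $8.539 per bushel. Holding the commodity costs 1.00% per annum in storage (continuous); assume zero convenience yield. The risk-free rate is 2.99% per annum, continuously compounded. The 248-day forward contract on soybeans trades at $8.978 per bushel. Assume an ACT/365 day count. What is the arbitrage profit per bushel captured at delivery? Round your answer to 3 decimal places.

$0.204 per bushel

Fair forward: F* = S·e^(carry·T), with carry = (r + u) = 0.0299 + 0.0100 = 0.0399
F* = 8.539 · e^(0.0399 × 248/365) = 8.539 · e^0.027110 = 8.539 × 1.027481 = $8.7737
Market $8.978 > fair $8.7737: forward overpriced → cash-and-carry (buy spot, short the forward).
At maturity, profit = |F_mkt − F*| = |8.978 − 8.7737| = $0.204 per bushel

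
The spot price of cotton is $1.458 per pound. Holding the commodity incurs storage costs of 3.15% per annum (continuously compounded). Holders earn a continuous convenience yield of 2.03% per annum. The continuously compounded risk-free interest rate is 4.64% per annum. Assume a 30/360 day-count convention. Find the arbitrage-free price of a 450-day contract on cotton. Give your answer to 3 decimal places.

$1.567 per pound

Net carry = r + u − y = 0.0464 + 0.0315 − 0.0203 = 0.0576
F = S·e^((r+u−y)T) = 1.458 · e^(0.0576 × 450/360) = 1.458 · e^0.072000
= 1.458 × 1.074655 = $1.567 per pound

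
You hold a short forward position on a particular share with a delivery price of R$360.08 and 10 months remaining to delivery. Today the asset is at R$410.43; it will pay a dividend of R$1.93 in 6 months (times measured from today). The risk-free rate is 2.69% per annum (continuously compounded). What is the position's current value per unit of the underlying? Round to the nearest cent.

PV(remaining dividends) I = 1.93·e^(−0.0269·6/12) = 1.9042
Current forward F = (S − I)·e^(rT) = (410.43 − 1.9042)·e^(0.0269·10/12) = 408.5258 × 1.022670 = 417.7871
Value (long) = (F − K)·e^(−rT) = (417.7871 − 360.08) × 0.977833 = 56.4279
Short position value = −(long value) = -R$56.43

-R$56.43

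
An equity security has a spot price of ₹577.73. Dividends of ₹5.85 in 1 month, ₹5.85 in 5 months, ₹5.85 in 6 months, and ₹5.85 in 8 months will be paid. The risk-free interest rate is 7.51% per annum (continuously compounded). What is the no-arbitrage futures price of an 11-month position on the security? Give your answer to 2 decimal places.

PV(dividends) I = 5.85·e^(−0.0751·1/12) + 5.85·e^(−0.0751·5/12) + 5.85·e^(−0.0751·6/12) + 5.85·e^(−0.0751·8/12)
I = 5.8135 + 5.6698 + 5.6344 + 5.5643 = 22.6820
F = (S − I)·e^(rT) = (577.73 − 22.6820) · e^(0.0751·11/12)
= 555.0480 · e^0.068842 = 555.0480 × 1.071267 = ₹594.60

₹594.60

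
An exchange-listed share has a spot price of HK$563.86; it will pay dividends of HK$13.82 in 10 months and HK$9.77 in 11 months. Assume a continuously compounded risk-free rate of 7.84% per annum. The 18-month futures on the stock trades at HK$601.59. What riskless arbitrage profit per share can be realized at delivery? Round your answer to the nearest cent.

HK$7.85 per share

PV(dividends) I = 13.82·e^(−0.0784·10/12) + 9.77·e^(−0.0784·11/12) = 22.0385
Fair futures F* = (S − I)·e^(rT) = (563.86 − 22.0385)·e^0.117600 = 541.8215 × 1.124794 = 609.4376
Market HK$601.59 < fair 609.4376: forward underpriced → reverse cash-and-carry (short the stock, invest proceeds at r, pay the dividends, go long the forward).
Profit at T = |F_mkt − F*| = |601.59 − 609.4376| = HK$7.85 per share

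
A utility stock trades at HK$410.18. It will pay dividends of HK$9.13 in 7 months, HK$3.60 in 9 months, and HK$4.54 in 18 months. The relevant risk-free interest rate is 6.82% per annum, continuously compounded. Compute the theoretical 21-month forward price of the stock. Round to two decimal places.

HK$443.82

PV(dividends) I = 9.13·e^(−0.0682·7/12) + 3.60·e^(−0.0682·9/12) + 4.54·e^(−0.0682·18/12)
I = 8.7739 + 3.4205 + 4.0985 = 16.2929
F = (S − I)·e^(rT) = (410.18 − 16.2929) · e^(0.0682·21/12)
= 393.8871 · e^0.119350 = 393.8871 × 1.126764 = HK$443.82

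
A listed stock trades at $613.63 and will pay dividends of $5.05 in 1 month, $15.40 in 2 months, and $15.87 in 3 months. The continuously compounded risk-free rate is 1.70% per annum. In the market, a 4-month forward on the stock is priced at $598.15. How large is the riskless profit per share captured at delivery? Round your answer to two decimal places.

PV(dividends) I = 5.05·e^(−0.0170·1/12) + 15.40·e^(−0.0170·2/12) + 15.87·e^(−0.0170·3/12) = 36.2020
Fair forward F* = (S − I)·e^(rT) = (613.63 − 36.2020)·e^0.005667 = 577.4280 × 1.005683 = 580.7095
Market $598.15 > fair 580.7095: forward overpriced → cash-and-carry (borrow at r, buy the stock and collect the dividends, short the forward).
Profit at T = |F_mkt − F*| = |598.15 − 580.7095| = $17.44 per share

$17.44 per share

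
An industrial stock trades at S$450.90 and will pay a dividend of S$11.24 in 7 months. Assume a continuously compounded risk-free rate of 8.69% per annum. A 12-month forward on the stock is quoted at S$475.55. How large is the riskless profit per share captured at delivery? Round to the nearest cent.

PV(dividends) I = 11.24·e^(−0.0869·7/12) = 10.6844
Fair forward F* = (S − I)·e^(rT) = (450.90 − 10.6844)·e^0.086900 = 440.2156 × 1.090788 = 480.1819
Market S$475.55 < fair 480.1819: forward underpriced → reverse cash-and-carry (short the stock, invest proceeds at r, pay the dividends, go long the forward).
Profit at T = |F_mkt − F*| = |475.55 − 480.1819| = S$4.63 per share

S$4.63 per share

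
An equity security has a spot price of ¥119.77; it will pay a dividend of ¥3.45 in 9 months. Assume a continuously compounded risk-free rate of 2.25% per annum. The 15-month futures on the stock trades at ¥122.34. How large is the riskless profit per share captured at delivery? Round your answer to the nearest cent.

¥2.64 per share

PV(dividends) I = 3.45·e^(−0.0225·9/12) = 3.3923
Fair futures F* = (S − I)·e^(rT) = (119.77 − 3.3923)·e^0.028125 = 116.3777 × 1.028524 = 119.6973
Market ¥122.34 > fair 119.6973: forward overpriced → cash-and-carry (borrow at r, buy the stock and collect the dividends, short the forward).
Profit at T = |F_mkt − F*| = |122.34 − 119.6973| = ¥2.64 per share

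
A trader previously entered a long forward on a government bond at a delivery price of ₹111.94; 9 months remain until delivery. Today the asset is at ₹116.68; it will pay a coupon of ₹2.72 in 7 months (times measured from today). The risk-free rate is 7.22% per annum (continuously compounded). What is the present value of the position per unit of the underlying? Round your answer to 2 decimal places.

PV(remaining coupons) I = 2.72·e^(−0.0722·7/12) = 2.6078
Current forward F = (S − I)·e^(rT) = (116.68 − 2.6078)·e^(0.0722·9/12) = 114.0722 × 1.055643 = 120.4195
Value (long) = (F − K)·e^(−rT) = (120.4195 − 111.94) × 0.947290 = 8.0325
Value = ₹8.03

₹8.03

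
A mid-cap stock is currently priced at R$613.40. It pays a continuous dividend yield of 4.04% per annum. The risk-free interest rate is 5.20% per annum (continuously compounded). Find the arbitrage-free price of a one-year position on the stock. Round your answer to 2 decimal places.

R$620.56

F = S·e^((r − q)T) = 613.40 · e^((0.0520 − 0.0404) × 12/12)
= 613.40 · e^0.011600 = 613.40 × 1.011668
F = R$620.56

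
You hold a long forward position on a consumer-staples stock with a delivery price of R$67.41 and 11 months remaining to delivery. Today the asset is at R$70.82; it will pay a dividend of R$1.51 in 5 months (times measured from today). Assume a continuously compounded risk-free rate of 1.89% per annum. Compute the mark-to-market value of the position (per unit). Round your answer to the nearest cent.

PV(remaining dividends) I = 1.51·e^(−0.0189·5/12) = 1.4982
Current forward F = (S − I)·e^(rT) = (70.82 − 1.4982)·e^(0.0189·11/12) = 69.3218 × 1.017476 = 70.5333
Value (long) = (F − K)·e^(−rT) = (70.5333 − 67.41) × 0.982824 = 3.0697
Value = R$3.07

R$3.07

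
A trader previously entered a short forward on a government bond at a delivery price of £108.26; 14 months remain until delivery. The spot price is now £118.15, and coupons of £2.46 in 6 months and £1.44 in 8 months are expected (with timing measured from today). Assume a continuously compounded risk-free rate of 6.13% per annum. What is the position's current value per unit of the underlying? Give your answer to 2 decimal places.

-£13.59

PV(remaining coupons) I = 2.46·e^(−0.0613·6/12) + 1.44·e^(−0.0613·8/12) = 3.7681
Current forward F = (S − I)·e^(rT) = (118.15 − 3.7681)·e^(0.0613·14/12) = 114.3819 × 1.074136 = 122.8617
Value (long) = (F − K)·e^(−rT) = (122.8617 − 108.26) × 0.930981 = 13.5939
Short position value = −(long value) = -£13.59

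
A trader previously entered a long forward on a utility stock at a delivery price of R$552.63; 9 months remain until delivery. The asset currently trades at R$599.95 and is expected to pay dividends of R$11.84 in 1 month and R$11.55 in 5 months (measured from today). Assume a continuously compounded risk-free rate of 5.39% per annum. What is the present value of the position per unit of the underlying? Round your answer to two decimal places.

PV(remaining dividends) I = 11.84·e^(−0.0539·1/12) + 11.55·e^(−0.0539·5/12) = 23.0804
Current forward F = (S − I)·e^(rT) = (599.95 − 23.0804)·e^(0.0539·9/12) = 576.8696 × 1.041253 = 600.6672
Value (long) = (F − K)·e^(−rT) = (600.6672 − 552.63) × 0.960381 = 46.1340
Value = R$46.13

R$46.13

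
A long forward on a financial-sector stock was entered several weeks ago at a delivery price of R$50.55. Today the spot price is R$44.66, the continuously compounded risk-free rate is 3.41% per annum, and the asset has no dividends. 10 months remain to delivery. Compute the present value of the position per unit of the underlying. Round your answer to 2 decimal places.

Current fair forward for the remaining 10 months: F = S·e^(r·T), r = 0.0341
F = 44.66 · e^(0.0341 × 10/12) = 44.66 × 1.028824 = 45.9473
Value of long forward = (F − K)·e^(−rT) = (45.9473 − 50.55) · e^(−0.0341·10/12)
= -4.6027 × 0.971983 = -4.47

-R$4.47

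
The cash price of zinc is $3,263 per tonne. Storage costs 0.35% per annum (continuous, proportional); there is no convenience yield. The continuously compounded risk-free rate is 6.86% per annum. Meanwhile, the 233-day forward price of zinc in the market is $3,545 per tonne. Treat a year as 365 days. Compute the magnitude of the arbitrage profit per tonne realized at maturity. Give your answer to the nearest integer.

Fair forward: F* = S·e^(carry·T), with carry = (r + u) = 0.0686 + 0.0035 = 0.0721
F* = 3263 · e^(0.0721 × 233/365) = 3263 · e^0.046025 = 3263 × 1.047101 = $3416.6906
Market $3545 > fair $3416.6906: forward overpriced → cash-and-carry (buy spot, short the forward).
At maturity, profit = |F_mkt − F*| = |3545 − 3416.6906| = $128 per tonne

$128 per tonne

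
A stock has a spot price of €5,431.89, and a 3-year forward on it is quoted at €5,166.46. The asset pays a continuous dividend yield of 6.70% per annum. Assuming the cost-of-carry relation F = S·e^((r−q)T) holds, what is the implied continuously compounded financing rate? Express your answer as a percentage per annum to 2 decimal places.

5.03%

From F = S·e^((r−q)T): (r − q) = ln(F/S)/T
ln(5166.46/5431.89) = ln(0.951135) = -0.050099
(r − q) = -0.050099 / (3) = -0.016700
r = ln(F/S)/T + q = -0.016700 + 0.0670 = 0.050300
r = 5.03%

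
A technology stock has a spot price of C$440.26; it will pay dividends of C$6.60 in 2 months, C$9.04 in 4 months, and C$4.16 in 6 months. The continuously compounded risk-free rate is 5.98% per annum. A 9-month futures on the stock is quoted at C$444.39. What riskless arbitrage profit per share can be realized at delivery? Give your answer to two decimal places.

PV(dividends) I = 6.60·e^(−0.0598·2/12) + 9.04·e^(−0.0598·4/12) + 4.16·e^(−0.0598·6/12) = 19.4336
Fair futures F* = (S − I)·e^(rT) = (440.26 − 19.4336)·e^0.044850 = 420.8264 × 1.045871 = 440.1301
Market C$444.39 > fair 440.1301: forward overpriced → cash-and-carry (borrow at r, buy the stock and collect the dividends, short the forward).
Profit at T = |F_mkt − F*| = |444.39 − 440.1301| = C$4.26 per share

C$4.26 per share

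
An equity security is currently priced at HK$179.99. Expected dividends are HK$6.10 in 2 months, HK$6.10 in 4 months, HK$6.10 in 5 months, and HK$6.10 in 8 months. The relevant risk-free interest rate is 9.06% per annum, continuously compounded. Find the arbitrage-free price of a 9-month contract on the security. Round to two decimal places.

PV(dividends) I = 6.10·e^(−0.0906·2/12) + 6.10·e^(−0.0906·4/12) + 6.10·e^(−0.0906·5/12) + 6.10·e^(−0.0906·8/12)
I = 6.0086 + 5.9185 + 5.8740 + 5.7425 = 23.5436
F = (S − I)·e^(rT) = (179.99 − 23.5436) · e^(0.0906·9/12)
= 156.4464 · e^0.067950 = 156.4464 × 1.070312 = HK$167.45

HK$167.45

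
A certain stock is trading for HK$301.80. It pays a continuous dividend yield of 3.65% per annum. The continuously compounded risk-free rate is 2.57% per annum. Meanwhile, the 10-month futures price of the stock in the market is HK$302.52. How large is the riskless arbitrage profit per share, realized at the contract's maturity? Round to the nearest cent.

HK$3.42 per share

Fair futures: F* = S·e^(carry·T), with carry = (r − q) = 0.0257 − 0.0365 = -0.0108
F* = 301.80 · e^(-0.0108 × 10/12) = 301.80 · e^-0.009000 = 301.80 × 0.991040 = HK$299.0959
Market HK$302.52 > fair HK$299.0959: forward overpriced → cash-and-carry (buy spot, short the forward).
At maturity, profit = |F_mkt − F*| = |302.52 − 299.0959| = HK$3.42 per share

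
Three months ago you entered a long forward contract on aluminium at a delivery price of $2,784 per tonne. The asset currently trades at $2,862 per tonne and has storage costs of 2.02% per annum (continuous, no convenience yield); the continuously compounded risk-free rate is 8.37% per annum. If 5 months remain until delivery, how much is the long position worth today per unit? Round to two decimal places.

$197.61 per tonne

Current fair forward for the remaining 5 months: F = S·e^((r + u)·T), (r + u) = 0.0837 + 0.0202 = 0.1039
F = 2862 · e^(0.1039 × 5/12) = 2862 × 1.04424242 = 2988.6218
Value of long forward = (F − K)·e^(−rT) = (2988.6218 − 2784) · e^(−0.0837·5/12)
= 204.6218 × 0.96572612 = 197.61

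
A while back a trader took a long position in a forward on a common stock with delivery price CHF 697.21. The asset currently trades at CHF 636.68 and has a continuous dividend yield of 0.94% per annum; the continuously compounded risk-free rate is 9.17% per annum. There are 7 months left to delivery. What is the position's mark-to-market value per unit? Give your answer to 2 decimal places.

-CHF 27.70

Current fair forward for the remaining 7 months: F = S·e^((r − q)·T), (r − q) = 0.0917 − 0.0094 = 0.0823
F = 636.68 · e^(0.0823 × 7/12) = 636.68 × 1.049179 = 667.9913
Value of long forward = (F − K)·e^(−rT) = (667.9913 − 697.21) · e^(−0.0917·7/12)
= -29.2187 × 0.947914 = -27.70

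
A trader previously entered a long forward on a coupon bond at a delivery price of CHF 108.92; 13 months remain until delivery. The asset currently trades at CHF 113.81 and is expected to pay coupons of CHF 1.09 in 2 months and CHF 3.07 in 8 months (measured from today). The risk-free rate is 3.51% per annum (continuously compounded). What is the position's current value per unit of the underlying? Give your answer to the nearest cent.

PV(remaining coupons) I = 1.09·e^(−0.0351·2/12) + 3.07·e^(−0.0351·8/12) = 4.0826
Current forward F = (S − I)·e^(rT) = (113.81 − 4.0826)·e^(0.0351·13/12) = 109.7274 × 1.038757 = 113.9801
Value (long) = (F − K)·e^(−rT) = (113.9801 − 108.92) × 0.962689 = 4.8713
Value = CHF 4.87

CHF 4.87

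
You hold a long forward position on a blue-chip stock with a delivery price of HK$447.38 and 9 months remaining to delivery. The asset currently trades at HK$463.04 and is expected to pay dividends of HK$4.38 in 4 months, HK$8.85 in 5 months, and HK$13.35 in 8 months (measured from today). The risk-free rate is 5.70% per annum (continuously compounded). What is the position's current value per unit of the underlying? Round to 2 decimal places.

HK$8.59

PV(remaining dividends) I = 4.38·e^(−0.0570·4/12) + 8.85·e^(−0.0570·5/12) + 13.35·e^(−0.0570·8/12) = 25.7921
Current forward F = (S − I)·e^(rT) = (463.04 − 25.7921)·e^(0.0570·9/12) = 437.2479 × 1.043677 = 456.3456
Value (long) = (F − K)·e^(−rT) = (456.3456 − 447.38) × 0.958151 = 8.5904
Value = HK$8.59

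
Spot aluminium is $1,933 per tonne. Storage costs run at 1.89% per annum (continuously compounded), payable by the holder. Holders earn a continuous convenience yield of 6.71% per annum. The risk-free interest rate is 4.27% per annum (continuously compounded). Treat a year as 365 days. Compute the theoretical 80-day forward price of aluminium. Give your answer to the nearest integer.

$1,931 per tonne

Net carry = r + u − y = 0.0427 + 0.0189 − 0.0671 = -0.0055
F = S·e^((r+u−y)T) = 1933 · e^(-0.0055 × 80/365) = 1933 · e^-0.001205
= 1933 × 0.998796 = $1,931 per tonne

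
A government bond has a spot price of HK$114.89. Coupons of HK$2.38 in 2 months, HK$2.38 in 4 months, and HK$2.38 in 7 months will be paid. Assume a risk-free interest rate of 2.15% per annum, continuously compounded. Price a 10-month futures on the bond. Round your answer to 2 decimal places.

PV(coupons) I = 2.38·e^(−0.0215·2/12) + 2.38·e^(−0.0215·4/12) + 2.38·e^(−0.0215·7/12)
I = 2.3715 + 2.3630 + 2.3503 = 7.0848
F = (S − I)·e^(rT) = (114.89 − 7.0848) · e^(0.0215·10/12)
= 107.8052 · e^0.017917 = 107.8052 × 1.018078 = HK$109.75

HK$109.75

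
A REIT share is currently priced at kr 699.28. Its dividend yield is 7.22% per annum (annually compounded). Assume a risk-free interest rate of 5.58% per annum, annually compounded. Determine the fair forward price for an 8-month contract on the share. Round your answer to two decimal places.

F = S · (1+r)^T / (1+q)^T
= 699.28 × 1.036862 / 1.047572 = 699.28 × 0.989776
F = kr 692.13

kr 692.13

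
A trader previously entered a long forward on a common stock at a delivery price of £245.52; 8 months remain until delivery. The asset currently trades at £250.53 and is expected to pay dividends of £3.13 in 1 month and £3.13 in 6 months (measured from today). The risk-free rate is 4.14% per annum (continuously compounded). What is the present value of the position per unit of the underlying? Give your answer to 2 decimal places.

£5.51

PV(remaining dividends) I = 3.13·e^(−0.0414·1/12) + 3.13·e^(−0.0414·6/12) = 6.1851
Current forward F = (S − I)·e^(rT) = (250.53 − 6.1851)·e^(0.0414·8/12) = 244.3449 × 1.027984 = 251.1826
Value (long) = (F − K)·e^(−rT) = (251.1826 − 245.52) × 0.972777 = 5.5084
Value = £5.51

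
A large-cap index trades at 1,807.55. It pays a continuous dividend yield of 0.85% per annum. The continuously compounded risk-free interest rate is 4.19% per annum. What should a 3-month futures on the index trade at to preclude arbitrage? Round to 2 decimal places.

1,822.71

F = S·e^((r − q)T) = 1807.55 · e^((0.0419 − 0.0085) × 3/12)
= 1807.55 · e^0.00835000 = 1807.55 × 1.00838496
F = 1,822.71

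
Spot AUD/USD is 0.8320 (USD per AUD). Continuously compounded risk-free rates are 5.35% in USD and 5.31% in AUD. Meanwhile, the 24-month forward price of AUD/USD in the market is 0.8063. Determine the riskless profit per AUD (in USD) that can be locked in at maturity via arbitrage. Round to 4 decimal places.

0.0264 per AUD (in USD)

Fair forward: F* = S·e^(carry·T), with carry = (r_USD − r_AUD) = 0.0535 − 0.0531 = 0.0004
F* = 0.8320 · e^(0.0004 × 24/12) = 0.8320 · e^0.000800 = 0.8320 × 1.000800 = 0.8327
Market 0.8063 < fair 0.8327: forward underpriced → reverse cash-and-carry (short spot, go long the forward).
At maturity, profit = |F_mkt − F*| = |0.8063 − 0.8327| = 0.0264 per AUD (in USD)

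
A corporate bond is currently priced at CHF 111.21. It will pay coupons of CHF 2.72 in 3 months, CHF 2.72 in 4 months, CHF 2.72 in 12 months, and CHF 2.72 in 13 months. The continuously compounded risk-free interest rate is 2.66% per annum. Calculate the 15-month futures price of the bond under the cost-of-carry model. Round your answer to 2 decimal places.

PV(coupons) I = 2.72·e^(−0.0266·3/12) + 2.72·e^(−0.0266·4/12) + 2.72·e^(−0.0266·12/12) + 2.72·e^(−0.0266·13/12)
I = 2.7020 + 2.6960 + 2.6486 + 2.6427 = 10.6893
F = (S − I)·e^(rT) = (111.21 − 10.6893) · e^(0.0266·15/12)
= 100.5207 · e^0.033250 = 100.5207 × 1.033809 = CHF 103.92

CHF 103.92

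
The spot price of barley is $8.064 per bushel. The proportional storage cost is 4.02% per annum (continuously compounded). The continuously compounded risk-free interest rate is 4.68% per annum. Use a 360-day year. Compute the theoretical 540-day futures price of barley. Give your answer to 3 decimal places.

$9.188 per bushel

Net carry = r + u − y = 0.0468 + 0.0402 − 0.0000 = 0.0870
F = S·e^((r+u−y)T) = 8.064 · e^(0.0870 × 540/360) = 8.064 · e^0.130500
= 8.064 × 1.139398 = $9.188 per bushel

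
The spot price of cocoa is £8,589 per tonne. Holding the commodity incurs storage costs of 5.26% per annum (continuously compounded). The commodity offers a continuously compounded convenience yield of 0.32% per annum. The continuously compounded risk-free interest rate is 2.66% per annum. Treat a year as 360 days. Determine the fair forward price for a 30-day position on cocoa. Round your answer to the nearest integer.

£8,644 per tonne

Net carry = r + u − y = 0.0266 + 0.0526 − 0.0032 = 0.0760
F = S·e^((r+u−y)T) = 8589 · e^(0.0760 × 30/360) = 8589 · e^0.006333
= 8589 × 1.006353 = £8,644 per tonne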